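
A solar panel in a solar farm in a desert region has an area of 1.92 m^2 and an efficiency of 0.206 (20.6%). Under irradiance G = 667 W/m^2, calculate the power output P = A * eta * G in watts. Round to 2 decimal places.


Use the solar power formula P = A * eta * G.
Given: A = 1.92 m^2, eta = 0.206, G = 667 W/m^2
P = 1.92 * 0.206 * 667
P = 263.81 W

263.81


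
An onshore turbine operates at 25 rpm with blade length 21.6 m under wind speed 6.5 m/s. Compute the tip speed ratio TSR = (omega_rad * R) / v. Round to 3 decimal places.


Convert rotational speed to rad/s:
  omega = 25 * 2 * pi / 60 = 2.618 rad/s
Compute tip speed:
  v_tip = omega * R = 2.618 * 21.6 = 56.549 m/s
Tip speed ratio:
  TSR = v_tip / v_wind = 56.549 / 6.5 = 8.700

8.700


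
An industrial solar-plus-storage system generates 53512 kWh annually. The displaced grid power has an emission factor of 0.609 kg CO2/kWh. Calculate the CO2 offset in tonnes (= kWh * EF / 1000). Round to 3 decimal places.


CO2 offset in kg = generation * emission_factor
CO2 offset = 53512 * 0.609 = 32588.81 kg
Convert to tonnes:
  CO2 offset = 32588.81 / 1000 = 32.589 tonnes

32.589


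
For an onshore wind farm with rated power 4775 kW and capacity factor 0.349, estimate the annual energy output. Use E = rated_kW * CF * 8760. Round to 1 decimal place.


Annual energy = rated_kW * capacity_factor * hours_per_year
Given: P_rated = 4775 kW, CF = 0.349, hours = 8760
E = 4775 * 0.349 * 8760
E = 14598321.0 kWh

14598321.0


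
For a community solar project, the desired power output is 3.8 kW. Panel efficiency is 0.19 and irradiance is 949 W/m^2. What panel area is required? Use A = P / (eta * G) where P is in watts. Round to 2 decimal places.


Convert target power to watts: P = 3.8 * 1000 = 3800.0 W
Compute denominator: eta * G = 0.19 * 949 = 180.31
Required area A = P / (eta * G) = 3800.0 / 180.31
A = 21.07 m^2

21.07


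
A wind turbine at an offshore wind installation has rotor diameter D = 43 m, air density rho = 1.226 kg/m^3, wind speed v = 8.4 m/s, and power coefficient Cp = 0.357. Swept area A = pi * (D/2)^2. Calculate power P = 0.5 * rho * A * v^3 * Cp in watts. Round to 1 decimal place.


Step 1 -- Compute swept area:
  A = pi * (D/2)^2 = pi * (43/2)^2 = 1452.2 m^2
Step 2 -- Apply wind power equation:
  P = 0.5 * rho * A * v^3 * Cp
  v^3 = 8.4^3 = 592.704
  P = 0.5 * 1.226 * 1452.2 * 592.704 * 0.357
  P = 188362.0 W

188362.0


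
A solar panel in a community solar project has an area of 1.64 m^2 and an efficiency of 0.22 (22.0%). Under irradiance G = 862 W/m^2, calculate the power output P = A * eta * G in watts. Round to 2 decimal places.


Use the solar power formula P = A * eta * G.
Given: A = 1.64 m^2, eta = 0.22, G = 862 W/m^2
P = 1.64 * 0.22 * 862
P = 311.01 W

311.01


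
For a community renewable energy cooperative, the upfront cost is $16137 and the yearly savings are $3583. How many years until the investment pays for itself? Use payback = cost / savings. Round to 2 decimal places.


Simple payback period = initial cost / annual savings
Payback = 16137 / 3583
Payback = 4.50 years

4.50


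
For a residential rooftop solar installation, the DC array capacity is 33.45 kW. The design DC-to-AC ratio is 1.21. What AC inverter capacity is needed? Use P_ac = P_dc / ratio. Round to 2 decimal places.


The inverter AC capacity is determined by the DC/AC ratio.
Given: P_dc = 33.45 kW, DC/AC ratio = 1.21
P_ac = P_dc / ratio = 33.45 / 1.21
P_ac = 27.64 kW

27.64


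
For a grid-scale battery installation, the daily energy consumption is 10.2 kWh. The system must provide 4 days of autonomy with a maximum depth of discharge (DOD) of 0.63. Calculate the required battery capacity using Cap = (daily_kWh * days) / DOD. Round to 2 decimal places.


Total energy needed = daily * days = 10.2 * 4 = 40.8 kWh
Account for depth of discharge:
  Cap = total_energy / DOD = 40.8 / 0.63
  Cap = 64.76 kWh

64.76


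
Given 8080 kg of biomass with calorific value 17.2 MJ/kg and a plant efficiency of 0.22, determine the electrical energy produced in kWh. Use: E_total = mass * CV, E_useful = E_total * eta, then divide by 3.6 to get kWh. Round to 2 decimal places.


Total energy = mass * CV = 8080 * 17.2 = 138976.0 MJ
Useful energy = total * eta = 138976.0 * 0.22 = 30574.72 MJ
Convert to kWh: 30574.72 / 3.6
Useful energy = 8492.98 kWh

8492.98


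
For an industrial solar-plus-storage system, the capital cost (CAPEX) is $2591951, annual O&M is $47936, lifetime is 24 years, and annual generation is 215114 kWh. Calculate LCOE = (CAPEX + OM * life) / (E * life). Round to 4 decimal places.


Total cost = CAPEX + OM * lifetime = 2591951 + 47936 * 24 = 2591951 + 1150464 = 3742415
Total generation = annual * lifetime = 215114 * 24 = 5162736 kWh
LCOE = 3742415 / 5162736
LCOE = 0.7249 $/kWh

0.7249


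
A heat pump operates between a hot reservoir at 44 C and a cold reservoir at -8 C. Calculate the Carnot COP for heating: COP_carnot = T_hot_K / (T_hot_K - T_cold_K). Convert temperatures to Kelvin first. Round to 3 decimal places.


Convert to Kelvin:
  T_hot = 44 + 273.15 = 317.15 K
  T_cold = -8 + 273.15 = 265.15 K
Apply Carnot COP formula:
  COP = T_hot_K / (T_hot_K - T_cold_K) = 317.15 / 52.0
  COP = 6.099

6.099


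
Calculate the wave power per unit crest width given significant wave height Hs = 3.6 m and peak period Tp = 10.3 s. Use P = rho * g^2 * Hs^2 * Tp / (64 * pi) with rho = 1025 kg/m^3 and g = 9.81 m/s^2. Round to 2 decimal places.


Apply wave power formula:
  g^2 = 9.81^2 = 96.2361
  Hs^2 = 3.6^2 = 12.96
  Numerator = rho * g^2 * Hs^2 * Tp = 1025 * 96.2361 * 12.96 * 10.3 = 13167523.63
  Denominator = 64 * pi = 201.0619
  P = 13167523.63 / 201.0619 = 65489.89 W/m

65489.89


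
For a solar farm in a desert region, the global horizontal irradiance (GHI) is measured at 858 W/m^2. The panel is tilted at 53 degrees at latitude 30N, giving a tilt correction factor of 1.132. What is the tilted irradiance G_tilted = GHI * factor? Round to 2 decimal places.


Identify the given values:
  GHI = 858 W/m^2, tilt correction factor = 1.132
Apply the formula G_tilted = GHI * factor:
  G_tilted = 858 * 1.132
  G_tilted = 971.26 W/m^2

971.26


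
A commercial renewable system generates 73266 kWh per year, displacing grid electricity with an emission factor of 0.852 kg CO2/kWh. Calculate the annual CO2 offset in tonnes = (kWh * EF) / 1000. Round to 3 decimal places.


CO2 offset in kg = generation * emission_factor
CO2 offset = 73266 * 0.852 = 62422.63 kg
Convert to tonnes:
  CO2 offset = 62422.63 / 1000 = 62.423 tonnes

62.423


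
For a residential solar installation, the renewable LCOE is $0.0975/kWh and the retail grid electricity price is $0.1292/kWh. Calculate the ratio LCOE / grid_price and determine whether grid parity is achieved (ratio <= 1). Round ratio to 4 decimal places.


Compare LCOE to grid price:
  LCOE = $0.0975/kWh, Grid price = $0.1292/kWh
  Ratio = LCOE / grid_price = 0.0975 / 0.1292 = 0.7546
  Grid parity achieved (ratio <= 1)? yes

0.7546


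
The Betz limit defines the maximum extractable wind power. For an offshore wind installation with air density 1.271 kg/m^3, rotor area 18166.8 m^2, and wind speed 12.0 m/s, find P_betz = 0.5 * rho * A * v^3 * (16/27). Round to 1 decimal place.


The Betz coefficient Cp_max = 16/27 = 0.5926
v^3 = 12.0^3 = 1728.0
P_betz = 0.5 * rho * A * v^3 * Cp_max
P_betz = 0.5 * 1.271 * 18166.8 * 1728.0 * 0.5926
P_betz = 11822081.4 W

11822081.4


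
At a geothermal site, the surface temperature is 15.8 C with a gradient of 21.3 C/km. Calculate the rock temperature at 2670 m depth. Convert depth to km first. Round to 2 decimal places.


Convert depth to km: 2670 / 1000 = 2.67 km
Temperature increase = gradient * depth_km = 21.3 * 2.67 = 56.87 C
Temperature at depth = T_surface + delta_T = 15.8 + 56.87
T = 72.67 C

72.67


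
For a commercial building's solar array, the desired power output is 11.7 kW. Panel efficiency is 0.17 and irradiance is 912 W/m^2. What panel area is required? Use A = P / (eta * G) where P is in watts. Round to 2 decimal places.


Convert target power to watts: P = 11.7 * 1000 = 11700.0 W
Compute denominator: eta * G = 0.17 * 912 = 155.04
Required area A = P / (eta * G) = 11700.0 / 155.04
A = 75.46 m^2

75.46


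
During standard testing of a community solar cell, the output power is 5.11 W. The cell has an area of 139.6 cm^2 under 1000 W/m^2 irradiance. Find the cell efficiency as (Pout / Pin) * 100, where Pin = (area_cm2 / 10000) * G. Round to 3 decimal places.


First compute the input power:
  Pin = area_cm2 / 10000 * G = 139.6 / 10000 * 1000 = 13.96 W
Then compute efficiency:
  Efficiency = (Pout / Pin) * 100 = (5.11 / 13.96) * 100
  Efficiency = 36.605%

36.605


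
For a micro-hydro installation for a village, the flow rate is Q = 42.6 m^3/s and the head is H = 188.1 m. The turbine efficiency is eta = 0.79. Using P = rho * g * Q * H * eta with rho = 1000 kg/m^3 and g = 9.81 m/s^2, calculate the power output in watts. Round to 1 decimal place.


Apply the hydropower formula P = rho * g * Q * H * eta
rho * g = 1000 * 9.81 = 9810.0
P = 9810.0 * 42.6 * 188.1 * 0.79
P = 62100413.7 W

62100413.7


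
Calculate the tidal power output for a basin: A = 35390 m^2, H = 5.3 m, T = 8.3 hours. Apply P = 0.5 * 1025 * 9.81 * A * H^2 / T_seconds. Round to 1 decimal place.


Convert period to seconds: T = 8.3 * 3600 = 29880.0 s
H^2 = 5.3^2 = 28.09
P = 0.5 * rho * g * A * H^2 / T
P = 0.5 * 1025 * 9.81 * 35390 * 28.09 / 29880.0
P = 167268.7 W

167268.7


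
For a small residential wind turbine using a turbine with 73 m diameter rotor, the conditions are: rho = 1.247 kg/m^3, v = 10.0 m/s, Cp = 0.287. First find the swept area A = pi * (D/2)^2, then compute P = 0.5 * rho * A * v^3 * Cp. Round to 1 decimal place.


Step 1 -- Compute swept area:
  A = pi * (D/2)^2 = pi * (73/2)^2 = 4185.39 m^2
Step 2 -- Apply wind power equation:
  P = 0.5 * rho * A * v^3 * Cp
  v^3 = 10.0^3 = 1000.0
  P = 0.5 * 1.247 * 4185.39 * 1000.0 * 0.287
  P = 748952.0 W

748952.0


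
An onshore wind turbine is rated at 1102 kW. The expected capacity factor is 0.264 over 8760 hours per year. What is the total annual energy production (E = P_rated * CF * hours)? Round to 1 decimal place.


Annual energy = rated_kW * capacity_factor * hours_per_year
Given: P_rated = 1102 kW, CF = 0.264, hours = 8760
E = 1102 * 0.264 * 8760
E = 2548529.3 kWh

2548529.3


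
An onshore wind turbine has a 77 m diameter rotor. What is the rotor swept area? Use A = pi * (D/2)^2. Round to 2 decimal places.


Compute the rotor radius:
  r = D / 2 = 77 / 2 = 38.5 m
Calculate swept area:
  A = pi * r^2 = pi * 38.5^2
  A = 4656.63 m^2

4656.63


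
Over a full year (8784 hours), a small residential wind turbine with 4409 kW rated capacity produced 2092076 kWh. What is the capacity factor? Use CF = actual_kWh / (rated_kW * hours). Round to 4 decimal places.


Capacity factor = actual output / maximum possible output
Maximum possible = rated * hours = 4409 * 8784 = 38728656 kWh
CF = 2092076 / 38728656
CF = 0.0540

0.0540


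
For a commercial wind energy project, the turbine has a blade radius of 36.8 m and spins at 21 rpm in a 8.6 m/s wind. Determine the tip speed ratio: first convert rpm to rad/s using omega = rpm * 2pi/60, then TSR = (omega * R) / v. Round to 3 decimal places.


Convert rotational speed to rad/s:
  omega = 21 * 2 * pi / 60 = 2.1991 rad/s
Compute tip speed:
  v_tip = omega * R = 2.1991 * 36.8 = 80.927 m/s
Tip speed ratio:
  TSR = v_tip / v_wind = 80.927 / 8.6 = 9.410

9.410


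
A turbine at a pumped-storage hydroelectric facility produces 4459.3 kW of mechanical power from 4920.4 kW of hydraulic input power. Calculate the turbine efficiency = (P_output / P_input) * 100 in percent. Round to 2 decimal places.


Turbine efficiency = (output power / input power) * 100
eta = (4459.3 / 4920.4) * 100
eta = 90.63%

90.63


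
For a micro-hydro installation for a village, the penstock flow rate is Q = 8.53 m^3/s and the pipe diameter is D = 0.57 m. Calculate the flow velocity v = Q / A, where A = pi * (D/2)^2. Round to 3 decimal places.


Compute pipe cross-sectional area:
  A = pi * (D/2)^2 = pi * (0.57/2)^2 = 0.2552 m^2
Calculate velocity:
  v = Q / A = 8.53 / 0.2552
  v = 33.428 m/s

33.428


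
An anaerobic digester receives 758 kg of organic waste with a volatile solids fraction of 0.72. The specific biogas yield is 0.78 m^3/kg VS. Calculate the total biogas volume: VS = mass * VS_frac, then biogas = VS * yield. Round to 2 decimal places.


Compute volatile solids:
  VS = mass * VS_fraction = 758 * 0.72 = 545.76 kg
Calculate biogas volume:
  Biogas = VS * specific_yield = 545.76 * 0.78
  Biogas = 425.69 m^3

425.69


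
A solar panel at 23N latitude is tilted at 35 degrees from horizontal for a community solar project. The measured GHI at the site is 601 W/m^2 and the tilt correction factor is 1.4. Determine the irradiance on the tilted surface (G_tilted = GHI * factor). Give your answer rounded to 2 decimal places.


Identify the given values:
  GHI = 601 W/m^2, tilt correction factor = 1.4
Apply the formula G_tilted = GHI * factor:
  G_tilted = 601 * 1.4
  G_tilted = 841.40 W/m^2

841.40


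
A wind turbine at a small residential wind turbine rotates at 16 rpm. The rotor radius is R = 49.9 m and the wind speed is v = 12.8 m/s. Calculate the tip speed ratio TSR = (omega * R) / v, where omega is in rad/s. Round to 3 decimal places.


Convert rotational speed to rad/s:
  omega = 16 * 2 * pi / 60 = 1.6755 rad/s
Compute tip speed:
  v_tip = omega * R = 1.6755 * 49.9 = 83.608 m/s
Tip speed ratio:
  TSR = v_tip / v_wind = 83.608 / 12.8 = 6.532

6.532


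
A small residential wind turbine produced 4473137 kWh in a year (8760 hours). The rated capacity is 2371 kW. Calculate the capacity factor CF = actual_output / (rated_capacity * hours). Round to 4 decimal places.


Capacity factor = actual output / maximum possible output
Maximum possible = rated * hours = 2371 * 8760 = 20769960 kWh
CF = 4473137 / 20769960
CF = 0.2154

0.2154


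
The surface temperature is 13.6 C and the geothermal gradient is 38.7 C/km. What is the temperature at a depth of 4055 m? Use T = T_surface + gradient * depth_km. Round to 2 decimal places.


Convert depth to km: 4055 / 1000 = 4.055 km
Temperature increase = gradient * depth_km = 38.7 * 4.055 = 156.93 C
Temperature at depth = T_surface + delta_T = 13.6 + 156.93
T = 170.53 C

170.53


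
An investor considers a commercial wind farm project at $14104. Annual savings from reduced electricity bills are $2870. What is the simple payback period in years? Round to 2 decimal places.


Simple payback period = initial cost / annual savings
Payback = 14104 / 2870
Payback = 4.91 years

4.91


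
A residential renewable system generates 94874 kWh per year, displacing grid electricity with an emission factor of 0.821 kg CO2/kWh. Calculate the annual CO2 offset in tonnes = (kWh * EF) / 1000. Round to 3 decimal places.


CO2 offset in kg = generation * emission_factor
CO2 offset = 94874 * 0.821 = 77891.55 kg
Convert to tonnes:
  CO2 offset = 77891.55 / 1000 = 77.892 tonnes

77.892


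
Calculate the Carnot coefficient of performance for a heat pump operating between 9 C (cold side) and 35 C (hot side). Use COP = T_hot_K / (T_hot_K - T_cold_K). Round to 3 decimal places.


Convert to Kelvin:
  T_hot = 35 + 273.15 = 308.15 K
  T_cold = 9 + 273.15 = 282.15 K
Apply Carnot COP formula:
  COP = T_hot_K / (T_hot_K - T_cold_K) = 308.15 / 26.0
  COP = 11.852

11.852


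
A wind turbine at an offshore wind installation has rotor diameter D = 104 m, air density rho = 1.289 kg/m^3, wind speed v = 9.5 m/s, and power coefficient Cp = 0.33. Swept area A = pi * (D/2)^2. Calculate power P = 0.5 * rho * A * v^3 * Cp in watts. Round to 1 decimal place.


Step 1 -- Compute swept area:
  A = pi * (D/2)^2 = pi * (104/2)^2 = 8494.87 m^2
Step 2 -- Apply wind power equation:
  P = 0.5 * rho * A * v^3 * Cp
  v^3 = 9.5^3 = 857.375
  P = 0.5 * 1.289 * 8494.87 * 857.375 * 0.33
  P = 1549045.7 W

1549045.7


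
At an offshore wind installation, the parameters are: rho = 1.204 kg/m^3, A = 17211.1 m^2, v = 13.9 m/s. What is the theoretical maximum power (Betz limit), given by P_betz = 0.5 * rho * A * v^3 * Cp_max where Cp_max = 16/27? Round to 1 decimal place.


The Betz coefficient Cp_max = 16/27 = 0.5926
v^3 = 13.9^3 = 2685.619
P_betz = 0.5 * rho * A * v^3 * Cp_max
P_betz = 0.5 * 1.204 * 17211.1 * 2685.619 * 0.5926
P_betz = 16489433.6 W

16489433.6


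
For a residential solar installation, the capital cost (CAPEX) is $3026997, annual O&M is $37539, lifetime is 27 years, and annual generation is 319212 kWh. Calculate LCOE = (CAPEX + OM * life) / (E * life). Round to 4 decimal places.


Total cost = CAPEX + OM * lifetime = 3026997 + 37539 * 27 = 3026997 + 1013553 = 4040550
Total generation = annual * lifetime = 319212 * 27 = 8618724 kWh
LCOE = 4040550 / 8618724
LCOE = 0.4688 $/kWh

0.4688


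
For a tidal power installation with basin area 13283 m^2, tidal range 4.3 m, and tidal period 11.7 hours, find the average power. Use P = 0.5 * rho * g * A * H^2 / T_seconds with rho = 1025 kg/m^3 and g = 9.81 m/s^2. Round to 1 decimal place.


Convert period to seconds: T = 11.7 * 3600 = 42120.0 s
H^2 = 4.3^2 = 18.49
P = 0.5 * rho * g * A * H^2 / T
P = 0.5 * 1025 * 9.81 * 13283 * 18.49 / 42120.0
P = 29316.2 W

29316.2


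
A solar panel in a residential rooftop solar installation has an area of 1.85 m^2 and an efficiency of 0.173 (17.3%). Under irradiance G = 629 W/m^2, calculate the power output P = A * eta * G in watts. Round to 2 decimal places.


Use the solar power formula P = A * eta * G.
Given: A = 1.85 m^2, eta = 0.173, G = 629 W/m^2
P = 1.85 * 0.173 * 629
P = 201.31 W

201.31


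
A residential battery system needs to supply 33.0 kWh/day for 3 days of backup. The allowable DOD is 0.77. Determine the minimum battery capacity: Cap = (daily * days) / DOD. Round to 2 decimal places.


Total energy needed = daily * days = 33.0 * 3 = 99.0 kWh
Account for depth of discharge:
  Cap = total_energy / DOD = 99.0 / 0.77
  Cap = 128.57 kWh

128.57


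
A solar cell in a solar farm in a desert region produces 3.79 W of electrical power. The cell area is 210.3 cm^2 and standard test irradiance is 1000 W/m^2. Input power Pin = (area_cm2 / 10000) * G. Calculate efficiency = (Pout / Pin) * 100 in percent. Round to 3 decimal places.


First compute the input power:
  Pin = area_cm2 / 10000 * G = 210.3 / 10000 * 1000 = 21.03 W
Then compute efficiency:
  Efficiency = (Pout / Pin) * 100 = (3.79 / 21.03) * 100
  Efficiency = 18.022%

18.022


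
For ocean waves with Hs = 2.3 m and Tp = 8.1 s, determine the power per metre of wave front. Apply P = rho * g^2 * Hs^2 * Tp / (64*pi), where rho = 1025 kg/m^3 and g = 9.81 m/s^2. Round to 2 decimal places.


Apply wave power formula:
  g^2 = 9.81^2 = 96.2361
  Hs^2 = 2.3^2 = 5.29
  Numerator = rho * g^2 * Hs^2 * Tp = 1025 * 96.2361 * 5.29 * 8.1 = 4226711.17
  Denominator = 64 * pi = 201.0619
  P = 4226711.17 / 201.0619 = 21021.94 W/m

21021.94


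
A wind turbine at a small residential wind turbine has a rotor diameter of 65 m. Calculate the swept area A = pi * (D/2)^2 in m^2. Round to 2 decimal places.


Compute the rotor radius:
  r = D / 2 = 65 / 2 = 32.5 m
Calculate swept area:
  A = pi * r^2 = pi * 32.5^2
  A = 3318.31 m^2

3318.31


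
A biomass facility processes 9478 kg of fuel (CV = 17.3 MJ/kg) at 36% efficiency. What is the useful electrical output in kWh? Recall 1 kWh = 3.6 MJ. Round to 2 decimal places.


Total energy = mass * CV = 9478 * 17.3 = 163969.4 MJ
Useful energy = total * eta = 163969.4 * 0.36 = 59028.98 MJ
Convert to kWh: 59028.98 / 3.6
Useful energy = 16396.94 kWh

16396.94


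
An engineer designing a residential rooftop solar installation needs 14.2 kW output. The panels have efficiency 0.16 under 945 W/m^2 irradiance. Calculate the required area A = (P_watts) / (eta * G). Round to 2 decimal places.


Convert target power to watts: P = 14.2 * 1000 = 14200.0 W
Compute denominator: eta * G = 0.16 * 945 = 151.2
Required area A = P / (eta * G) = 14200.0 / 151.2
A = 93.92 m^2

93.92


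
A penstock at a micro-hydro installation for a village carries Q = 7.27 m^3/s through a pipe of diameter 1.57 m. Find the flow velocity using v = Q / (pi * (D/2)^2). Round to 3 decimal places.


Compute pipe cross-sectional area:
  A = pi * (D/2)^2 = pi * (1.57/2)^2 = 1.9359 m^2
Calculate velocity:
  v = Q / A = 7.27 / 1.9359
  v = 3.755 m/s

3.755


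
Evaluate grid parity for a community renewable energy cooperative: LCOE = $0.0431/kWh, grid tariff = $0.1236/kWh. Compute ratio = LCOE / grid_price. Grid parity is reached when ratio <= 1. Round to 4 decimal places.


Compare LCOE to grid price:
  LCOE = $0.0431/kWh, Grid price = $0.1236/kWh
  Ratio = LCOE / grid_price = 0.0431 / 0.1236 = 0.3487
  Grid parity achieved (ratio <= 1)? yes

0.3487


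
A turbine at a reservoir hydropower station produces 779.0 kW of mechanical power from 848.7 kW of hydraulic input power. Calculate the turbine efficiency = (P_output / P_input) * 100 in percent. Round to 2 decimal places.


Turbine efficiency = (output power / input power) * 100
eta = (779.0 / 848.7) * 100
eta = 91.79%

91.79


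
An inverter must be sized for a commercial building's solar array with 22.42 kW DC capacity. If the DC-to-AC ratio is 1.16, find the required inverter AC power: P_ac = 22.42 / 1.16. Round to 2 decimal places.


The inverter AC capacity is determined by the DC/AC ratio.
Given: P_dc = 22.42 kW, DC/AC ratio = 1.16
P_ac = P_dc / ratio = 22.42 / 1.16
P_ac = 19.33 kW

19.33


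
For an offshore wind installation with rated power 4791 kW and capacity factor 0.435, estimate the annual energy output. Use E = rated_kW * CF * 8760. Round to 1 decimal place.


Annual energy = rated_kW * capacity_factor * hours_per_year
Given: P_rated = 4791 kW, CF = 0.435, hours = 8760
E = 4791 * 0.435 * 8760
E = 18256584.6 kWh

18256584.6


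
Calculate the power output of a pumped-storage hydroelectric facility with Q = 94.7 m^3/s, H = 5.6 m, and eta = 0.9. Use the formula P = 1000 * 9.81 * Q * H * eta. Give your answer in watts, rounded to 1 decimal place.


Apply the hydropower formula P = rho * g * Q * H * eta
rho * g = 1000 * 9.81 = 9810.0
P = 9810.0 * 94.7 * 5.6 * 0.9
P = 4682195.3 W

4682195.3


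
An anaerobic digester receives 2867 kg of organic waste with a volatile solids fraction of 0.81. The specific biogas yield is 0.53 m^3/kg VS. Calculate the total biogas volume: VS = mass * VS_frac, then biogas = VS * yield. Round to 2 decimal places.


Compute volatile solids:
  VS = mass * VS_fraction = 2867 * 0.81 = 2322.27 kg
Calculate biogas volume:
  Biogas = VS * specific_yield = 2322.27 * 0.53
  Biogas = 1230.80 m^3

1230.80


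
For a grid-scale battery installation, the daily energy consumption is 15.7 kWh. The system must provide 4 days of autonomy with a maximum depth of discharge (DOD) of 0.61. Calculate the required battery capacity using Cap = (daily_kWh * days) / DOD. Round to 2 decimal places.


Total energy needed = daily * days = 15.7 * 4 = 62.8 kWh
Account for depth of discharge:
  Cap = total_energy / DOD = 62.8 / 0.61
  Cap = 102.95 kWh

102.95


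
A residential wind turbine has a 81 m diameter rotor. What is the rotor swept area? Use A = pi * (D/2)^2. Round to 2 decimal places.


Compute the rotor radius:
  r = D / 2 = 81 / 2 = 40.5 m
Calculate swept area:
  A = pi * r^2 = pi * 40.5^2
  A = 5153.00 m^2

5153.00


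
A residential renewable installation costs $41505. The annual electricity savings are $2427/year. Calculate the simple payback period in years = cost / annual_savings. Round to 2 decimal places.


Simple payback period = initial cost / annual savings
Payback = 41505 / 2427
Payback = 17.10 years

17.10


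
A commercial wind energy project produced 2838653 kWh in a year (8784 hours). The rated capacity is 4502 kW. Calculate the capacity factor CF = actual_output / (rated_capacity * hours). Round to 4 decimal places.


Capacity factor = actual output / maximum possible output
Maximum possible = rated * hours = 4502 * 8784 = 39545568 kWh
CF = 2838653 / 39545568
CF = 0.0718

0.0718


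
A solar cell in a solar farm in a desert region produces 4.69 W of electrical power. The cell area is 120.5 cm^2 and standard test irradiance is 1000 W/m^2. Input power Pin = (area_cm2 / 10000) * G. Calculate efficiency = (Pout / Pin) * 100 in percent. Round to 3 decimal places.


First compute the input power:
  Pin = area_cm2 / 10000 * G = 120.5 / 10000 * 1000 = 12.05 W
Then compute efficiency:
  Efficiency = (Pout / Pin) * 100 = (4.69 / 12.05) * 100
  Efficiency = 38.921%

38.921


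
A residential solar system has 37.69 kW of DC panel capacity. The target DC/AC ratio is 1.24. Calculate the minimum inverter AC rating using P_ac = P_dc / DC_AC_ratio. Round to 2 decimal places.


The inverter AC capacity is determined by the DC/AC ratio.
Given: P_dc = 37.69 kW, DC/AC ratio = 1.24
P_ac = P_dc / ratio = 37.69 / 1.24
P_ac = 30.40 kW

30.40


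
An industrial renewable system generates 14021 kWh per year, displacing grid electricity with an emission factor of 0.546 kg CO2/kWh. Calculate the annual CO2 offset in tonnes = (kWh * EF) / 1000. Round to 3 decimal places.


CO2 offset in kg = generation * emission_factor
CO2 offset = 14021 * 0.546 = 7655.47 kg
Convert to tonnes:
  CO2 offset = 7655.47 / 1000 = 7.655 tonnes

7.655


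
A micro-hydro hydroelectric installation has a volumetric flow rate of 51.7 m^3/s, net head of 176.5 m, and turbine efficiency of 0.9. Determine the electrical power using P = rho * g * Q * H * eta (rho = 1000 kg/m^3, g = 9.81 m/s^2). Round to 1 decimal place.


Apply the hydropower formula P = rho * g * Q * H * eta
rho * g = 1000 * 9.81 = 9810.0
P = 9810.0 * 51.7 * 176.5 * 0.9
P = 80565066.5 W

80565066.5


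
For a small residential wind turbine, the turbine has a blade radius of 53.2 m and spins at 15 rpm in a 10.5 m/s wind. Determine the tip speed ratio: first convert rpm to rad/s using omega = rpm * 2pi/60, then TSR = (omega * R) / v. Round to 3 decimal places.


Convert rotational speed to rad/s:
  omega = 15 * 2 * pi / 60 = 1.5708 rad/s
Compute tip speed:
  v_tip = omega * R = 1.5708 * 53.2 = 83.566 m/s
Tip speed ratio:
  TSR = v_tip / v_wind = 83.566 / 10.5 = 7.959

7.959


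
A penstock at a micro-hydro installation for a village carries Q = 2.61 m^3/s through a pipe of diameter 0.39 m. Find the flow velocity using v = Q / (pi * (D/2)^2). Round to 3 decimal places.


Compute pipe cross-sectional area:
  A = pi * (D/2)^2 = pi * (0.39/2)^2 = 0.1195 m^2
Calculate velocity:
  v = Q / A = 2.61 / 0.1195
  v = 21.848 m/s

21.848


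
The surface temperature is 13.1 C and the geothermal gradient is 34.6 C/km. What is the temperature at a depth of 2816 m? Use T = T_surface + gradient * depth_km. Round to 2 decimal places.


Convert depth to km: 2816 / 1000 = 2.816 km
Temperature increase = gradient * depth_km = 34.6 * 2.816 = 97.43 C
Temperature at depth = T_surface + delta_T = 13.1 + 97.43
T = 110.53 C

110.53


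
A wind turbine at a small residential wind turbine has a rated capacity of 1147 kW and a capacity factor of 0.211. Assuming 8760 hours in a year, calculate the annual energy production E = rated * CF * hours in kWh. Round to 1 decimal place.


Annual energy = rated_kW * capacity_factor * hours_per_year
Given: P_rated = 1147 kW, CF = 0.211, hours = 8760
E = 1147 * 0.211 * 8760
E = 2120068.9 kWh

2120068.9


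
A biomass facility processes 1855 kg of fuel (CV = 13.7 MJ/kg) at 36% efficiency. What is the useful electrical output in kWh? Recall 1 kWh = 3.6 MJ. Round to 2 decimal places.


Total energy = mass * CV = 1855 * 13.7 = 25413.5 MJ
Useful energy = total * eta = 25413.5 * 0.36 = 9148.86 MJ
Convert to kWh: 9148.86 / 3.6
Useful energy = 2541.35 kWh

2541.35


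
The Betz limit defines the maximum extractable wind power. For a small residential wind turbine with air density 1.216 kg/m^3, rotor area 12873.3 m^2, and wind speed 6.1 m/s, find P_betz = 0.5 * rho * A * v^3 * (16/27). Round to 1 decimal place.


The Betz coefficient Cp_max = 16/27 = 0.5926
v^3 = 6.1^3 = 226.981
P_betz = 0.5 * rho * A * v^3 * Cp_max
P_betz = 0.5 * 1.216 * 12873.3 * 226.981 * 0.5926
P_betz = 1052783.8 W

1052783.8


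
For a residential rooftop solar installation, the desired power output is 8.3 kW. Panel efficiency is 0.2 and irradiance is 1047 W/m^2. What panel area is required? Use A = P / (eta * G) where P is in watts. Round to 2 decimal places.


Convert target power to watts: P = 8.3 * 1000 = 8300.0 W
Compute denominator: eta * G = 0.2 * 1047 = 209.4
Required area A = P / (eta * G) = 8300.0 / 209.4
A = 39.64 m^2

39.64


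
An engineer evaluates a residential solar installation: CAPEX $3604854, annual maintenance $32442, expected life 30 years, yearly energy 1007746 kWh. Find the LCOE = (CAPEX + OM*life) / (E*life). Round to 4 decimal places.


Total cost = CAPEX + OM * lifetime = 3604854 + 32442 * 30 = 3604854 + 973260 = 4578114
Total generation = annual * lifetime = 1007746 * 30 = 30232380 kWh
LCOE = 4578114 / 30232380
LCOE = 0.1514 $/kWh

0.1514


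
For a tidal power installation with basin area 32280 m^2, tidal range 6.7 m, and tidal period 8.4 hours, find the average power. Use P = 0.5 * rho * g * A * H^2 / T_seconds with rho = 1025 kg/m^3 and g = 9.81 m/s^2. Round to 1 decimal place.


Convert period to seconds: T = 8.4 * 3600 = 30240.0 s
H^2 = 6.7^2 = 44.89
P = 0.5 * rho * g * A * H^2 / T
P = 0.5 * 1025 * 9.81 * 32280 * 44.89 / 30240.0
P = 240915.2 W

240915.2


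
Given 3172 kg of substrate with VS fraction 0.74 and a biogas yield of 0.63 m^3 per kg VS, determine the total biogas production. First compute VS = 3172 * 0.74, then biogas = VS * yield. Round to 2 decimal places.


Compute volatile solids:
  VS = mass * VS_fraction = 3172 * 0.74 = 2347.28 kg
Calculate biogas volume:
  Biogas = VS * specific_yield = 2347.28 * 0.63
  Biogas = 1478.79 m^3

1478.79


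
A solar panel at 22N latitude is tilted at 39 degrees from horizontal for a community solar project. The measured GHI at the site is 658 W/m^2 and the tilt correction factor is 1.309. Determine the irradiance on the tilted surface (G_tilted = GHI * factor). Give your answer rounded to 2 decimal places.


Identify the given values:
  GHI = 658 W/m^2, tilt correction factor = 1.309
Apply the formula G_tilted = GHI * factor:
  G_tilted = 658 * 1.309
  G_tilted = 861.32 W/m^2

861.32


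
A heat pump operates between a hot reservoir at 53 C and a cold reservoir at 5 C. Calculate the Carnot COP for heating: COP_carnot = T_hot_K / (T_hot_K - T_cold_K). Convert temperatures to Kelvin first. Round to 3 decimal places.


Convert to Kelvin:
  T_hot = 53 + 273.15 = 326.15 K
  T_cold = 5 + 273.15 = 278.15 K
Apply Carnot COP formula:
  COP = T_hot_K / (T_hot_K - T_cold_K) = 326.15 / 48.0
  COP = 6.795

6.795


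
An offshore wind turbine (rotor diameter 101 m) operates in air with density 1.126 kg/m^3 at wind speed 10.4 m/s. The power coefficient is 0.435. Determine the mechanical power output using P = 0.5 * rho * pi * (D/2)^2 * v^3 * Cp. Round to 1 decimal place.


Step 1 -- Compute swept area:
  A = pi * (D/2)^2 = pi * (101/2)^2 = 8011.85 m^2
Step 2 -- Apply wind power equation:
  P = 0.5 * rho * A * v^3 * Cp
  v^3 = 10.4^3 = 1124.864
  P = 0.5 * 1.126 * 8011.85 * 1124.864 * 0.435
  P = 2207142.1 W

2207142.1


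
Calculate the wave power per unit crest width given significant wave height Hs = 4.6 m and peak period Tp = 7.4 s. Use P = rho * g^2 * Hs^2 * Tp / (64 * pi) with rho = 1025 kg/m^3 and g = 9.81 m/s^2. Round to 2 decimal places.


Apply wave power formula:
  g^2 = 9.81^2 = 96.2361
  Hs^2 = 4.6^2 = 21.16
  Numerator = rho * g^2 * Hs^2 * Tp = 1025 * 96.2361 * 21.16 * 7.4 = 15445759.32
  Denominator = 64 * pi = 201.0619
  P = 15445759.32 / 201.0619 = 76820.90 W/m

76820.90


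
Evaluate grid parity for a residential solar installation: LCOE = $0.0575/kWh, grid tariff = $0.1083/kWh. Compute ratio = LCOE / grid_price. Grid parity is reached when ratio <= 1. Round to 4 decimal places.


Compare LCOE to grid price:
  LCOE = $0.0575/kWh, Grid price = $0.1083/kWh
  Ratio = LCOE / grid_price = 0.0575 / 0.1083 = 0.5309
  Grid parity achieved (ratio <= 1)? yes

0.5309


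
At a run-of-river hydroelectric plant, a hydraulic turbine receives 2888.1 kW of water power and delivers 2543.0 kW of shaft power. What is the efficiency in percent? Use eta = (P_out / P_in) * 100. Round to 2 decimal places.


Turbine efficiency = (output power / input power) * 100
eta = (2543.0 / 2888.1) * 100
eta = 88.05%

88.05


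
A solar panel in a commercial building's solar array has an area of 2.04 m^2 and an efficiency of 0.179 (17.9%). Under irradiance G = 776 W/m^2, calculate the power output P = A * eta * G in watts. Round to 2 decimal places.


Use the solar power formula P = A * eta * G.
Given: A = 2.04 m^2, eta = 0.179, G = 776 W/m^2
P = 2.04 * 0.179 * 776
P = 283.36 W

283.36


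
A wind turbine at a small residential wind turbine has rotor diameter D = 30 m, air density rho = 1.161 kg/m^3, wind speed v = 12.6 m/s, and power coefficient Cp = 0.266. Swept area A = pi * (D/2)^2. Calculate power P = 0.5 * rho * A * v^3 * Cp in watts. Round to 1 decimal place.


Step 1 -- Compute swept area:
  A = pi * (D/2)^2 = pi * (30/2)^2 = 706.86 m^2
Step 2 -- Apply wind power equation:
  P = 0.5 * rho * A * v^3 * Cp
  v^3 = 12.6^3 = 2000.376
  P = 0.5 * 1.161 * 706.86 * 2000.376 * 0.266
  P = 218337.3 W

218337.3


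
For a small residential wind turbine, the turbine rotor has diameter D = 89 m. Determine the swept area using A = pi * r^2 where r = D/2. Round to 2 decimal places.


Compute the rotor radius:
  r = D / 2 = 89 / 2 = 44.5 m
Calculate swept area:
  A = pi * r^2 = pi * 44.5^2
  A = 6221.14 m^2

6221.14


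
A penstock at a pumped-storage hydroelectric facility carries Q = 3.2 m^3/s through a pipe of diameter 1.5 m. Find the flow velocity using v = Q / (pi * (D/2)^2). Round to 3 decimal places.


Compute pipe cross-sectional area:
  A = pi * (D/2)^2 = pi * (1.5/2)^2 = 1.7671 m^2
Calculate velocity:
  v = Q / A = 3.2 / 1.7671
  v = 1.811 m/s

1.811


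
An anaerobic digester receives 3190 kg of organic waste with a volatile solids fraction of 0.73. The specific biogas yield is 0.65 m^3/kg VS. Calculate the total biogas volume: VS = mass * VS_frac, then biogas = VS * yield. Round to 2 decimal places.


Compute volatile solids:
  VS = mass * VS_fraction = 3190 * 0.73 = 2328.7 kg
Calculate biogas volume:
  Biogas = VS * specific_yield = 2328.7 * 0.65
  Biogas = 1513.66 m^3

1513.66


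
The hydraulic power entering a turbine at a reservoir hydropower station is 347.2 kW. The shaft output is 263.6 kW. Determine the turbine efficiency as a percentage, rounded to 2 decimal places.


Turbine efficiency = (output power / input power) * 100
eta = (263.6 / 347.2) * 100
eta = 75.92%

75.92


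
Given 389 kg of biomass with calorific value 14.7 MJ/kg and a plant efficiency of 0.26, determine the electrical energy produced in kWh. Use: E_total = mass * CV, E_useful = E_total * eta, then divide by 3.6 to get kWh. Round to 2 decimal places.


Total energy = mass * CV = 389 * 14.7 = 5718.3 MJ
Useful energy = total * eta = 5718.3 * 0.26 = 1486.76 MJ
Convert to kWh: 1486.76 / 3.6
Useful energy = 412.99 kWh

412.99


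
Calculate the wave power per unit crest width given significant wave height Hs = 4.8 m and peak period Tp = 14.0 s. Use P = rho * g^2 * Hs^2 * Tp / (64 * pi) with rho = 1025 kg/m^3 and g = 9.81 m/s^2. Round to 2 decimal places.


Apply wave power formula:
  g^2 = 9.81^2 = 96.2361
  Hs^2 = 4.8^2 = 23.04
  Numerator = rho * g^2 * Hs^2 * Tp = 1025 * 96.2361 * 23.04 * 14.0 = 31817964.33
  Denominator = 64 * pi = 201.0619
  P = 31817964.33 / 201.0619 = 158249.57 W/m

158249.57


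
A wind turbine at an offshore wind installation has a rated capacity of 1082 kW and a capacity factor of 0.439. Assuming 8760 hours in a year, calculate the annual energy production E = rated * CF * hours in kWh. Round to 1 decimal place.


Annual energy = rated_kW * capacity_factor * hours_per_year
Given: P_rated = 1082 kW, CF = 0.439, hours = 8760
E = 1082 * 0.439 * 8760
E = 4160982.5 kWh

4160982.5


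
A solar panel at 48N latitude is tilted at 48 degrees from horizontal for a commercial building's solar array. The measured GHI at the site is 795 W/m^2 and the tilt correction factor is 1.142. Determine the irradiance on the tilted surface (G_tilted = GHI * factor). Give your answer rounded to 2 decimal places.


Identify the given values:
  GHI = 795 W/m^2, tilt correction factor = 1.142
Apply the formula G_tilted = GHI * factor:
  G_tilted = 795 * 1.142
  G_tilted = 907.89 W/m^2

907.89


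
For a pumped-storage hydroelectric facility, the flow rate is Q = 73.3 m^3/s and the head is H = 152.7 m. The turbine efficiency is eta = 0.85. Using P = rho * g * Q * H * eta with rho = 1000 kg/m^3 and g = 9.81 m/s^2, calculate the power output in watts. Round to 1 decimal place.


Apply the hydropower formula P = rho * g * Q * H * eta
rho * g = 1000 * 9.81 = 9810.0
P = 9810.0 * 73.3 * 152.7 * 0.85
P = 93332080.0 W

93332080.0


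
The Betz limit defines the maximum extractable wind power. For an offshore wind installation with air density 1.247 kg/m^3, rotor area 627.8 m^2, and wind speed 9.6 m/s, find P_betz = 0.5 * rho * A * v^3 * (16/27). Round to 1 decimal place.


The Betz coefficient Cp_max = 16/27 = 0.5926
v^3 = 9.6^3 = 884.736
P_betz = 0.5 * rho * A * v^3 * Cp_max
P_betz = 0.5 * 1.247 * 627.8 * 884.736 * 0.5926
P_betz = 205223.8 W

205223.8


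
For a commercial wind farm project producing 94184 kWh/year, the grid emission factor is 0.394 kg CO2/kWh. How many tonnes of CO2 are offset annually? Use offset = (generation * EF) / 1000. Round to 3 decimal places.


CO2 offset in kg = generation * emission_factor
CO2 offset = 94184 * 0.394 = 37108.5 kg
Convert to tonnes:
  CO2 offset = 37108.5 / 1000 = 37.108 tonnes

37.108


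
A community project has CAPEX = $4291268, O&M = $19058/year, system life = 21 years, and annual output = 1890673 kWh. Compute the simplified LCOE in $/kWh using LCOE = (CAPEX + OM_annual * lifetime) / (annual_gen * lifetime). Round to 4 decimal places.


Total cost = CAPEX + OM * lifetime = 4291268 + 19058 * 21 = 4291268 + 400218 = 4691486
Total generation = annual * lifetime = 1890673 * 21 = 39704133 kWh
LCOE = 4691486 / 39704133
LCOE = 0.1182 $/kWh

0.1182


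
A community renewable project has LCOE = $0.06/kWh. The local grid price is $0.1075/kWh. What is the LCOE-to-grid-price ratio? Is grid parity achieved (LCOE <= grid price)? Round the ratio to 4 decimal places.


Compare LCOE to grid price:
  LCOE = $0.06/kWh, Grid price = $0.1075/kWh
  Ratio = LCOE / grid_price = 0.06 / 0.1075 = 0.5581
  Grid parity achieved (ratio <= 1)? yes

0.5581


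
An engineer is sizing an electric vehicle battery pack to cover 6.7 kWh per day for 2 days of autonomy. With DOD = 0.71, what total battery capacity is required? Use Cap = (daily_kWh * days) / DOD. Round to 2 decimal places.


Total energy needed = daily * days = 6.7 * 2 = 13.4 kWh
Account for depth of discharge:
  Cap = total_energy / DOD = 13.4 / 0.71
  Cap = 18.87 kWh

18.87


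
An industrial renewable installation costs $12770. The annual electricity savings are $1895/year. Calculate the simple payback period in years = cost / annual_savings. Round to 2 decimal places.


Simple payback period = initial cost / annual savings
Payback = 12770 / 1895
Payback = 6.74 years

6.74


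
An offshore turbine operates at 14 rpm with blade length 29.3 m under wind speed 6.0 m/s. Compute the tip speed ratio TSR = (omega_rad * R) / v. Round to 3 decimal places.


Convert rotational speed to rad/s:
  omega = 14 * 2 * pi / 60 = 1.4661 rad/s
Compute tip speed:
  v_tip = omega * R = 1.4661 * 29.3 = 42.956 m/s
Tip speed ratio:
  TSR = v_tip / v_wind = 42.956 / 6.0 = 7.159

7.159
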